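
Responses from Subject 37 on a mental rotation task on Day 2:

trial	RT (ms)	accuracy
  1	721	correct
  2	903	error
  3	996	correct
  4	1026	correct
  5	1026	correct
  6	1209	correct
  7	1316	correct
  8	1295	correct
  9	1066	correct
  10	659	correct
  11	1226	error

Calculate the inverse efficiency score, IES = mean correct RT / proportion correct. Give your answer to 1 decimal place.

1264.9 ms

Correct trials (n=9): 721, 996, 1026, 1026, 1209, 1316, 1295, 1066, 659
Mean correct RT = 9314/9 = 1034.8889 ms
Proportion correct = 9/11
IES = 1034.8889 / (9/11) = 1264.864 ms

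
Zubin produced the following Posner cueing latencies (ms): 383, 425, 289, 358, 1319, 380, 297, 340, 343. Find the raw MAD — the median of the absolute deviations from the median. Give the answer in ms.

Sorted: 289, 297, 340, 343, 358, 380, 383, 425, 1319 → median = 358
|x − 358|: 25, 67, 69, 0, 961, 22, 61, 18, 15
Sorted deviations: 0, 15, 18, 22, 25, 61, 67, 69, 961 → MAD = 25

25 ms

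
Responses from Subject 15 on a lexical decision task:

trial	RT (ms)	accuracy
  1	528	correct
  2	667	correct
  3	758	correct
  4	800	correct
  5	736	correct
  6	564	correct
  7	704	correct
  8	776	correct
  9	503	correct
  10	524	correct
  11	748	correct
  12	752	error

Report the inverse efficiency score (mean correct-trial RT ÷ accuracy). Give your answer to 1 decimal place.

724.8 ms

Correct trials (n=11): 528, 667, 758, 800, 736, 564, 704, 776, 503, 524, 748
Mean correct RT = 7308/11 = 664.3636 ms
Proportion correct = 11/12
IES = 664.3636 / (11/12) = 724.760 ms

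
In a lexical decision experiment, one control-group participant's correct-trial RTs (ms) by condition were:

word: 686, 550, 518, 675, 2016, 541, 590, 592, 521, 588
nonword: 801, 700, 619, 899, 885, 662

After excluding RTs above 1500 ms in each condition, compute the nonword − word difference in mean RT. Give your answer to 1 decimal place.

176.4 ms

word: exclude 2016
M(word) = 5261/9 = 584.556
M(nonword) = 4566/6 = 761.000
Difference = 761.000 − 584.556 = 176.444 ms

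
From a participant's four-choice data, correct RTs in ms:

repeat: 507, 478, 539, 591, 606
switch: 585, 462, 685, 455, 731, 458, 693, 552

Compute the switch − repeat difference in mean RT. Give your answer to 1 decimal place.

33.4 ms

M(repeat) = 2721/5 = 544.200
M(switch) = 4621/8 = 577.625
Difference = 577.625 − 544.200 = 33.425 ms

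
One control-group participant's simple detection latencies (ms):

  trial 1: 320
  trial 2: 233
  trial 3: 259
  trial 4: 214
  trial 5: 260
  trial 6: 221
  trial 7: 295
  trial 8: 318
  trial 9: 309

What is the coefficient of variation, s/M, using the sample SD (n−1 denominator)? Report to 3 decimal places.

n = 9, Σ = 2429, M = 269.8889
Σ(x−M)² = 14076.889; s = √(14076.889/8) = 41.9477
CV = 41.9477 / 269.8889 = 0.15543

0.155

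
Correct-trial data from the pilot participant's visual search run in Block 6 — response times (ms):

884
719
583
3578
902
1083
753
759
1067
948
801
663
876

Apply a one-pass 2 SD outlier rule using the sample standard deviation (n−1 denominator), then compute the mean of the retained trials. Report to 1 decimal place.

n = 13, ΣRT = 13616, M = 1047.385
Σ(x−M)² = 7194523.08; s = √(7194523.08/12) = 774.302
Cutoffs: 1047.385 ± 2·774.302 → [-501.2, 2596.0]
Outside: 3578 → excluded.
Retained (n=12): Σ = 10038, mean = 10038/12 = 836.500

836.5 ms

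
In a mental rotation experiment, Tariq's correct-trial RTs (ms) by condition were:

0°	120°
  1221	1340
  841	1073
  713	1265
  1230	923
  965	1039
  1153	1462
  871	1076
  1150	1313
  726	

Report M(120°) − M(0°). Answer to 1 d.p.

200.8 ms

M(0°) = 8870/9 = 985.556
M(120°) = 9491/8 = 1186.375
Difference = 1186.375 − 985.556 = 200.819 ms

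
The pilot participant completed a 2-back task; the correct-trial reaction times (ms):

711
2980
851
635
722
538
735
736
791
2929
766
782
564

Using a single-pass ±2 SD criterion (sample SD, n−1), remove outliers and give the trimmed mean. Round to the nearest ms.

n = 13, ΣRT = 13740, M = 1056.923
Σ(x−M)² = 8604970.92; s = √(8604970.92/12) = 846.806
Cutoffs: 1056.923 ± 2·846.806 → [-636.7, 2750.5]
Outside: 2929, 2980 → excluded.
Retained (n=11): Σ = 7831, mean = 7831/11 = 711.909

712 ms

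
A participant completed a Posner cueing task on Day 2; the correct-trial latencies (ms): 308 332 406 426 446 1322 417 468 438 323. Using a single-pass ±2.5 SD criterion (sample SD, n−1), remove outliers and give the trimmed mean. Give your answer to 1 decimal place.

396.0 ms

n = 10, ΣRT = 4886, M = 488.600
Σ(x−M)² = 799786.40; s = √(799786.40/9) = 298.103
Cutoffs: 488.600 ± 2.5·298.103 → [-256.7, 1233.9]
Outside: 1322 → excluded.
Retained (n=9): Σ = 3564, mean = 3564/9 = 396.000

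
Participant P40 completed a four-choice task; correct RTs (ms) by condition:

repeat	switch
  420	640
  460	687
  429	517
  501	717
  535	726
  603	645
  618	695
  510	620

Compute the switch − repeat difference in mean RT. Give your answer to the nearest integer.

146 ms

M(repeat) = 4076/8 = 509.500
M(switch) = 5247/8 = 655.875
Difference = 655.875 − 509.500 = 146.375 ms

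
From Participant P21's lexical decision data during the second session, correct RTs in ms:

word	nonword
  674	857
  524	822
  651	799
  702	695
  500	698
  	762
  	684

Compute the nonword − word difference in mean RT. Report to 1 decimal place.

149.4 ms

M(word) = 3051/5 = 610.200
M(nonword) = 5317/7 = 759.571
Difference = 759.571 − 610.200 = 149.371 ms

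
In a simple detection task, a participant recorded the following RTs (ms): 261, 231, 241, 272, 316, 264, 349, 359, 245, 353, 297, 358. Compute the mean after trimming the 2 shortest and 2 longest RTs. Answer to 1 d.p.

294.6 ms

Sorted: 231, 241, 245, 261, 264, 272, 297, 316, 349, 353, 358, 359
Drop lowest 2 (231, 241) and highest 2 (358, 359)
Remaining (n=8): Σ = 2357, mean = 2357/8 = 294.625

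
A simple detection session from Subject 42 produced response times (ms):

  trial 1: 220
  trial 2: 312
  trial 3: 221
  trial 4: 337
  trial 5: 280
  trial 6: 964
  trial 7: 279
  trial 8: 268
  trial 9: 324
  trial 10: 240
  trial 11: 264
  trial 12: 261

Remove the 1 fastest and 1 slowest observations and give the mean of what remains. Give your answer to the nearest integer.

Sorted: 220, 221, 240, 261, 264, 268, 279, 280, 312, 324, 337, 964
Drop lowest 1 (220) and highest 1 (964)
Remaining (n=10): Σ = 2786, mean = 2786/10 = 278.600

279 ms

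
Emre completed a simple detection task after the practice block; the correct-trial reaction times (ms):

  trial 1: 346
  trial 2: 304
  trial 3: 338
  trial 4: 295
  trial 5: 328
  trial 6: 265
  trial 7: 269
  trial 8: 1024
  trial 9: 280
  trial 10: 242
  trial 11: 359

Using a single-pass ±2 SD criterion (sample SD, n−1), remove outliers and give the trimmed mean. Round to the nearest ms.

303 ms

n = 11, ΣRT = 4050, M = 368.182
Σ(x−M)² = 486855.64; s = √(486855.64/10) = 220.648
Cutoffs: 368.182 ± 2·220.648 → [-73.1, 809.5]
Outside: 1024 → excluded.
Retained (n=10): Σ = 3026, mean = 3026/10 = 302.600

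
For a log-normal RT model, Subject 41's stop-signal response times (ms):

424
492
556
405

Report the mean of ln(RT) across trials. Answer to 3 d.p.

6.143

ln(RT): 6.0497, 6.1985, 6.3208, 6.0039
Σ ln(RT) = 24.5729
Mean = 24.5729/4 = 6.14322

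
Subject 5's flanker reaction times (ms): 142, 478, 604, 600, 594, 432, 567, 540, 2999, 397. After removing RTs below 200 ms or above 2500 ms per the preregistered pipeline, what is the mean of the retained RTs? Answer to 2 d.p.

Excluded: 142, 2999
Retained (n=8): Σ = 4212
Mean = 4212/8 = 526.5000

526.50 ms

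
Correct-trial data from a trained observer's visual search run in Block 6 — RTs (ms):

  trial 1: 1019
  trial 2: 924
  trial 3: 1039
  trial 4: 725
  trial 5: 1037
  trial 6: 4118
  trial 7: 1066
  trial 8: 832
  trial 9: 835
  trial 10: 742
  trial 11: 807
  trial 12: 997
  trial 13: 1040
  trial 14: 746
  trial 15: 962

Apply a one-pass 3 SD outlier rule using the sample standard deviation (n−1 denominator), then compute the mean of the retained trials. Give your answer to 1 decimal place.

912.2 ms

n = 15, ΣRT = 16889, M = 1125.933
Σ(x−M)² = 9799874.93; s = √(9799874.93/14) = 836.655
Cutoffs: 1125.933 ± 3·836.655 → [-1384.0, 3635.9]
Outside: 4118 → excluded.
Retained (n=14): Σ = 12771, mean = 12771/14 = 912.214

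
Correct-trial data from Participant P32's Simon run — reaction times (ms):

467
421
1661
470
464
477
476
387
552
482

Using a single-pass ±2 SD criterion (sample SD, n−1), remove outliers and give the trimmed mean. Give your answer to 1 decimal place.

466.2 ms

n = 10, ΣRT = 5857, M = 585.700
Σ(x−M)² = 1300904.10; s = √(1300904.10/9) = 380.191
Cutoffs: 585.700 ± 2·380.191 → [-174.7, 1346.1]
Outside: 1661 → excluded.
Retained (n=9): Σ = 4196, mean = 4196/9 = 466.222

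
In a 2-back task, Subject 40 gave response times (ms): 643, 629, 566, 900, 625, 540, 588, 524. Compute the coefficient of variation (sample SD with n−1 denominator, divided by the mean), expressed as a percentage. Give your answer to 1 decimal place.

n = 8, Σ = 5015, M = 626.8750
Σ(x−M)² = 98212.875; s = √(98212.875/7) = 118.4500
CV = 118.4500 / 626.8750 = 0.18895 = 18.895%

18.9%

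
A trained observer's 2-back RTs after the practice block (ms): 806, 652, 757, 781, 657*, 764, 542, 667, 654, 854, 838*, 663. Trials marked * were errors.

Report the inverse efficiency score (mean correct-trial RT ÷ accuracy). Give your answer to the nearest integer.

Correct trials (n=10): 806, 652, 757, 781, 764, 542, 667, 654, 854, 663
Mean correct RT = 7140/10 = 714.0000 ms
Proportion correct = 10/12
IES = 714.0000 / (10/12) = 856.800 ms

857 ms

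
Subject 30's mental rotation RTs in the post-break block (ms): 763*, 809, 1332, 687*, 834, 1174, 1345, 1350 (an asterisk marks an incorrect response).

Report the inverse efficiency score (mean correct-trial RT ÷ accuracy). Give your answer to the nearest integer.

1521 ms

Correct trials (n=6): 809, 1332, 834, 1174, 1345, 1350
Mean correct RT = 6844/6 = 1140.6667 ms
Proportion correct = 6/8
IES = 1140.6667 / (6/8) = 1520.889 ms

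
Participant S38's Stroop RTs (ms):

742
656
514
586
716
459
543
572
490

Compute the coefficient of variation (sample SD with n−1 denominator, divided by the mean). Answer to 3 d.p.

0.169

n = 9, Σ = 5278, M = 586.4444
Σ(x−M)² = 78708.222; s = √(78708.222/8) = 99.1894
CV = 99.1894 / 586.4444 = 0.16914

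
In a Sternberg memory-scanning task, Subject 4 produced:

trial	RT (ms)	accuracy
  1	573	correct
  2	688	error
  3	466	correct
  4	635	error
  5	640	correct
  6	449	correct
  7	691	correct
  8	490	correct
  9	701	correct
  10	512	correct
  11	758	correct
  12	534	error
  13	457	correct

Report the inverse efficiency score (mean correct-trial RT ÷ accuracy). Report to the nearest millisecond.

746 ms

Correct trials (n=10): 573, 466, 640, 449, 691, 490, 701, 512, 758, 457
Mean correct RT = 5737/10 = 573.7000 ms
Proportion correct = 10/13
IES = 573.7000 / (10/13) = 745.810 ms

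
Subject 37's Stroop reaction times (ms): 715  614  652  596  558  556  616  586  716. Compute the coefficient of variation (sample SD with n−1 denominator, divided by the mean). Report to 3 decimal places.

n = 9, Σ = 5609, M = 623.2222
Σ(x−M)² = 28895.556; s = √(28895.556/8) = 60.0995
CV = 60.0995 / 623.2222 = 0.09643

0.096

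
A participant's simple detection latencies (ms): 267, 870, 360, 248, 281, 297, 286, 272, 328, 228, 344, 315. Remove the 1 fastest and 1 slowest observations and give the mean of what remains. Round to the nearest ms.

300 ms

Sorted: 228, 248, 267, 272, 281, 286, 297, 315, 328, 344, 360, 870
Drop lowest 1 (228) and highest 1 (870)
Remaining (n=10): Σ = 2998, mean = 2998/10 = 299.800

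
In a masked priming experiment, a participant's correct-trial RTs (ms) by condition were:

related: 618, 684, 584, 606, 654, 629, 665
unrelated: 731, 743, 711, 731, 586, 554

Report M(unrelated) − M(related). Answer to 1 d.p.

M(related) = 4440/7 = 634.286
M(unrelated) = 4056/6 = 676.000
Difference = 676.000 − 634.286 = 41.714 ms

41.7 ms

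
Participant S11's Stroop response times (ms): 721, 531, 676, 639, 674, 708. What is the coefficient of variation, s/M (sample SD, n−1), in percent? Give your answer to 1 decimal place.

10.4%

n = 6, Σ = 3949, M = 658.1667
Σ(x−M)² = 23538.833; s = √(23538.833/5) = 68.6132
CV = 68.6132 / 658.1667 = 0.10425 = 10.425%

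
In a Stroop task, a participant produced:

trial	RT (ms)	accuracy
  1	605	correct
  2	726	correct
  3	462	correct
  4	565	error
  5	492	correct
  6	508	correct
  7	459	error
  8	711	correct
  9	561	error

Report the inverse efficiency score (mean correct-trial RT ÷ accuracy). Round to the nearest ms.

876 ms

Correct trials (n=6): 605, 726, 462, 492, 508, 711
Mean correct RT = 3504/6 = 584.0000 ms
Proportion correct = 6/9
IES = 584.0000 / (6/9) = 876.000 ms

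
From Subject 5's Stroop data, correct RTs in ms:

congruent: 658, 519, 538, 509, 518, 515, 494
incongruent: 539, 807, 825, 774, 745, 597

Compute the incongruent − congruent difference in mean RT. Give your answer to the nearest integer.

179 ms

M(congruent) = 3751/7 = 535.857
M(incongruent) = 4287/6 = 714.500
Difference = 714.500 − 535.857 = 178.643 ms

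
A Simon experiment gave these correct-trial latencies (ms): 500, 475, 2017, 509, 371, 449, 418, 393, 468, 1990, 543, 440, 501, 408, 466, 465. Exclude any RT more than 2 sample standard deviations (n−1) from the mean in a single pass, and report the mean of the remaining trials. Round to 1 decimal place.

n = 16, ΣRT = 10413, M = 650.812
Σ(x−M)² = 4212918.44; s = √(4212918.44/15) = 529.963
Cutoffs: 650.812 ± 2·529.963 → [-409.1, 1710.7]
Outside: 1990, 2017 → excluded.
Retained (n=14): Σ = 6406, mean = 6406/14 = 457.571

457.6 ms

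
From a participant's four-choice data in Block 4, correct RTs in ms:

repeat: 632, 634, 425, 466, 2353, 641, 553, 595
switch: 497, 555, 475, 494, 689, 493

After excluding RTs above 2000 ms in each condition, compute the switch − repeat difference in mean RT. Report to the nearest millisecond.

-30 ms

repeat: exclude 2353
M(repeat) = 3946/7 = 563.714
M(switch) = 3203/6 = 533.833
Difference = 533.833 − 563.714 = -29.881 ms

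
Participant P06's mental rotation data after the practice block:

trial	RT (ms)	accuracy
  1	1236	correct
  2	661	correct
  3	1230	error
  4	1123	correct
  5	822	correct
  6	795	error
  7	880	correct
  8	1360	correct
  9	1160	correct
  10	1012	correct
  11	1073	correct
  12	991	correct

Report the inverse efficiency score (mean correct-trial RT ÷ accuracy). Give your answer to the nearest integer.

1238 ms

Correct trials (n=10): 1236, 661, 1123, 822, 880, 1360, 1160, 1012, 1073, 991
Mean correct RT = 10318/10 = 1031.8000 ms
Proportion correct = 10/12
IES = 1031.8000 / (10/12) = 1238.160 ms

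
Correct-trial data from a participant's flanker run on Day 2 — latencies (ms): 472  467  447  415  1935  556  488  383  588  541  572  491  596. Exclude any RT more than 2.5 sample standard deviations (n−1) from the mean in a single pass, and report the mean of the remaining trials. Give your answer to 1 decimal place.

501.3 ms

n = 13, ΣRT = 7951, M = 611.615
Σ(x−M)² = 1950053.08; s = √(1950053.08/12) = 403.118
Cutoffs: 611.615 ± 2.5·403.118 → [-396.2, 1619.4]
Outside: 1935 → excluded.
Retained (n=12): Σ = 6016, mean = 6016/12 = 501.333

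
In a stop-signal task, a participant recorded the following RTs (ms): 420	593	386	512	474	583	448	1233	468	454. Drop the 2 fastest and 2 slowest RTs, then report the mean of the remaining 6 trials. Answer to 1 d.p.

489.8 ms

Sorted: 386, 420, 448, 454, 468, 474, 512, 583, 593, 1233
Drop lowest 2 (386, 420) and highest 2 (593, 1233)
Remaining (n=6): Σ = 2939, mean = 2939/6 = 489.833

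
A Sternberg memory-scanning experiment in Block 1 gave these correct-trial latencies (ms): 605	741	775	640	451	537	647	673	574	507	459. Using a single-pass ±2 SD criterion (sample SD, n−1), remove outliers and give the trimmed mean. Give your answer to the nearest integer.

601 ms

n = 11, ΣRT = 6609, M = 600.818
Σ(x−M)² = 115037.64; s = √(115037.64/10) = 107.256
Cutoffs: 600.818 ± 2·107.256 → [386.3, 815.3]
No RTs fall outside the cutoffs; all 11 retained. Mean = 6609/11 = 600.818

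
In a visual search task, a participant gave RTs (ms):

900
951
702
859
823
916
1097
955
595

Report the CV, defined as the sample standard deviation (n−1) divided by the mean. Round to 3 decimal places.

0.170

n = 9, Σ = 7798, M = 866.4444
Σ(x−M)² = 174396.222; s = √(174396.222/8) = 147.6466
CV = 147.6466 / 866.4444 = 0.17041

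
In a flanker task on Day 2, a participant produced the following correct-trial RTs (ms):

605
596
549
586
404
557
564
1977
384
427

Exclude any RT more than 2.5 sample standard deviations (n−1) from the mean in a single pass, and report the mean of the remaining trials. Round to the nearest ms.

n = 10, ΣRT = 6649, M = 664.900
Σ(x−M)² = 1974992.90; s = √(1974992.90/9) = 468.448
Cutoffs: 664.900 ± 2.5·468.448 → [-506.2, 1836.0]
Outside: 1977 → excluded.
Retained (n=9): Σ = 4672, mean = 4672/9 = 519.111

519 ms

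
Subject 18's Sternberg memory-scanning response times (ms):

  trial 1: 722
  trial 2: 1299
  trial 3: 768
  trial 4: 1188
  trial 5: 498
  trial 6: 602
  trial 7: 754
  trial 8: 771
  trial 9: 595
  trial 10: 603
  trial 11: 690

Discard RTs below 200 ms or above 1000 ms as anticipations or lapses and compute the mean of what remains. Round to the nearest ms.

Excluded: 1188, 1299
Retained (n=9): Σ = 6003
Mean = 6003/9 = 667.0000

667 ms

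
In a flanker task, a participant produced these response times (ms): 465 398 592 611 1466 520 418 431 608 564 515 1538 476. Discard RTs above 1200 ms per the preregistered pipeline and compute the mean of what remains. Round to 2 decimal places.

Excluded: 1466, 1538
Retained (n=11): Σ = 5598
Mean = 5598/11 = 508.9091

508.91 ms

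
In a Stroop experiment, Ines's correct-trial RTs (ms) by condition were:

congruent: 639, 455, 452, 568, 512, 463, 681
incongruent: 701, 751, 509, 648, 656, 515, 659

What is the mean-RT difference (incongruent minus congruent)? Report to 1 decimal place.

95.6 ms

M(congruent) = 3770/7 = 538.571
M(incongruent) = 4439/7 = 634.143
Difference = 634.143 − 538.571 = 95.571 ms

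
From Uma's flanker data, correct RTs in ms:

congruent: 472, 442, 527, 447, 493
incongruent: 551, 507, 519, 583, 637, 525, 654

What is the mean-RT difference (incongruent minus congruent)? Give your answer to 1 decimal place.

M(congruent) = 2381/5 = 476.200
M(incongruent) = 3976/7 = 568.000
Difference = 568.000 − 476.200 = 91.800 ms

91.8 ms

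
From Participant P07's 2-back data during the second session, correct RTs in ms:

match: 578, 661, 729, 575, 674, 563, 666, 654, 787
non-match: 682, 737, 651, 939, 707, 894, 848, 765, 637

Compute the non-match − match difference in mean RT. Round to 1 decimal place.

M(match) = 5887/9 = 654.111
M(non-match) = 6860/9 = 762.222
Difference = 762.222 − 654.111 = 108.111 ms

108.1 ms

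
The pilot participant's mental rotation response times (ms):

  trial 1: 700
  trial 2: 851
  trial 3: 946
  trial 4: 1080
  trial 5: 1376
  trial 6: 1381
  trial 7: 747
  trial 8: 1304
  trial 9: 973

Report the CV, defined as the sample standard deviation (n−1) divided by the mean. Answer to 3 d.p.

0.252

n = 9, Σ = 9358, M = 1039.7778
Σ(x−M)² = 550967.556; s = √(550967.556/8) = 262.4327
CV = 262.4327 / 1039.7778 = 0.25239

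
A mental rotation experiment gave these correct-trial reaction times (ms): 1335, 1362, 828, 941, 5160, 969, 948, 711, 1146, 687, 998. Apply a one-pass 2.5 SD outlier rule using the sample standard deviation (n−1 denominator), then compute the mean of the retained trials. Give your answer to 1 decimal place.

992.5 ms

n = 11, ΣRT = 15085, M = 1371.364
Σ(x−M)² = 16271388.55; s = √(16271388.55/10) = 1275.594
Cutoffs: 1371.364 ± 2.5·1275.594 → [-1817.6, 4560.3]
Outside: 5160 → excluded.
Retained (n=10): Σ = 9925, mean = 9925/10 = 992.500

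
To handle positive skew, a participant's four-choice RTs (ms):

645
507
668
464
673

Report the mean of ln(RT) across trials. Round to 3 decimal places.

6.371

ln(RT): 6.4693, 6.2285, 6.5043, 6.1399, 6.5117
Σ ln(RT) = 31.8537
Mean = 31.8537/5 = 6.37074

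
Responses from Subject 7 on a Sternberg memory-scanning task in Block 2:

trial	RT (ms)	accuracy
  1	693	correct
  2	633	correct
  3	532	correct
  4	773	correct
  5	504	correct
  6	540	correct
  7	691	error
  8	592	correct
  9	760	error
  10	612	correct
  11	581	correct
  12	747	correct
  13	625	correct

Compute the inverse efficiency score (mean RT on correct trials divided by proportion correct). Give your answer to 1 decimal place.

734.0 ms

Correct trials (n=11): 693, 633, 532, 773, 504, 540, 592, 612, 581, 747, 625
Mean correct RT = 6832/11 = 621.0909 ms
Proportion correct = 11/13
IES = 621.0909 / (11/13) = 734.017 ms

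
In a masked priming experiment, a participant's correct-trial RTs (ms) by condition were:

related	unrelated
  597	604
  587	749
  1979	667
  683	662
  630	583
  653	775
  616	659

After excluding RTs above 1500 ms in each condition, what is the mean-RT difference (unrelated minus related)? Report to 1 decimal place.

43.6 ms

related: exclude 1979
M(related) = 3766/6 = 627.667
M(unrelated) = 4699/7 = 671.286
Difference = 671.286 − 627.667 = 43.619 ms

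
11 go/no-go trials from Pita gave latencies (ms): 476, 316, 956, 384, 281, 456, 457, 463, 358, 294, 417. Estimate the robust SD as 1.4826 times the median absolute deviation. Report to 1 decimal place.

87.5 ms

Sorted: 281, 294, 316, 358, 384, 417, 456, 457, 463, 476, 956 → median = 417
|x − 417| sorted: 0, 33, 39, 40, 46, 59, 59, 101, 123, 136, 539 → MAD = 59
Robust SD ≈ 1.4826 × 59 = 87.473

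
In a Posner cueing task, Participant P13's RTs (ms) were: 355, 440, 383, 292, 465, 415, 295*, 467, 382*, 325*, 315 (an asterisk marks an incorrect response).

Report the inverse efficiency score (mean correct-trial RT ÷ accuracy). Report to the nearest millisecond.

538 ms

Correct trials (n=8): 355, 440, 383, 292, 465, 415, 467, 315
Mean correct RT = 3132/8 = 391.5000 ms
Proportion correct = 8/11
IES = 391.5000 / (8/11) = 538.312 ms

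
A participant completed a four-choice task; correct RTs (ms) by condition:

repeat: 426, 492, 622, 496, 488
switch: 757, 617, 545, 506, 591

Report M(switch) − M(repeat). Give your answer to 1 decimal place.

M(repeat) = 2524/5 = 504.800
M(switch) = 3016/5 = 603.200
Difference = 603.200 − 504.800 = 98.400 ms

98.4 ms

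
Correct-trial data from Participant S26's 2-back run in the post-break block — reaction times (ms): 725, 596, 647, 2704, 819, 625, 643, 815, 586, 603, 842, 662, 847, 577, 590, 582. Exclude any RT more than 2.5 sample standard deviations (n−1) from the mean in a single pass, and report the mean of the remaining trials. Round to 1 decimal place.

n = 16, ΣRT = 12863, M = 803.938
Σ(x−M)² = 4000452.94; s = √(4000452.94/15) = 516.427
Cutoffs: 803.938 ± 2.5·516.427 → [-487.1, 2095.0]
Outside: 2704 → excluded.
Retained (n=15): Σ = 10159, mean = 10159/15 = 677.267

677.3 ms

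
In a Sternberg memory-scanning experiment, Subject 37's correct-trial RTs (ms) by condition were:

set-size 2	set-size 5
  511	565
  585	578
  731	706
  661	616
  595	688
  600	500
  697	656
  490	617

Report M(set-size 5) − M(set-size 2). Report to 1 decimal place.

7.0 ms

M(set-size 2) = 4870/8 = 608.750
M(set-size 5) = 4926/8 = 615.750
Difference = 615.750 − 608.750 = 7.000 ms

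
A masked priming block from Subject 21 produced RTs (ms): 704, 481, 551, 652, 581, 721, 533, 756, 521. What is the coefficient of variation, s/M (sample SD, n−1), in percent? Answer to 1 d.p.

16.3%

n = 9, Σ = 5500, M = 611.1111
Σ(x−M)² = 79038.889; s = √(79038.889/8) = 99.3975
CV = 99.3975 / 611.1111 = 0.16265 = 16.265%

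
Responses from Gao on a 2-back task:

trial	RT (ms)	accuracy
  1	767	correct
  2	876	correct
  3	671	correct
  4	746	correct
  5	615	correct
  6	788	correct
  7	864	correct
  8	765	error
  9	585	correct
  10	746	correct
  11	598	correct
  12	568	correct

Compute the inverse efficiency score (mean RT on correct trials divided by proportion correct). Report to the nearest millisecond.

Correct trials (n=11): 767, 876, 671, 746, 615, 788, 864, 585, 746, 598, 568
Mean correct RT = 7824/11 = 711.2727 ms
Proportion correct = 11/12
IES = 711.2727 / (11/12) = 775.934 ms

776 ms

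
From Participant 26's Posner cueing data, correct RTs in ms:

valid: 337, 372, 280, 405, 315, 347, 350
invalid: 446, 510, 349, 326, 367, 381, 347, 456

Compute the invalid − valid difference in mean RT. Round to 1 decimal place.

M(valid) = 2406/7 = 343.714
M(invalid) = 3182/8 = 397.750
Difference = 397.750 − 343.714 = 54.036 ms

54.0 ms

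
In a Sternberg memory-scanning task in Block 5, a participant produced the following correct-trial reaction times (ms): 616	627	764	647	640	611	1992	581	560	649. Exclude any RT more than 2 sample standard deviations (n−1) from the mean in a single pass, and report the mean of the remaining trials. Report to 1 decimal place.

632.8 ms

n = 10, ΣRT = 7687, M = 768.700
Σ(x−M)² = 1689240.10; s = √(1689240.10/9) = 433.236
Cutoffs: 768.700 ± 2·433.236 → [-97.8, 1635.2]
Outside: 1992 → excluded.
Retained (n=9): Σ = 5695, mean = 5695/9 = 632.778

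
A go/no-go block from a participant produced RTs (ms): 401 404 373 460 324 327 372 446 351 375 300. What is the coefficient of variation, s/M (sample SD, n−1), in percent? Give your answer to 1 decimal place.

n = 11, Σ = 4133, M = 375.7273
Σ(x−M)² = 24896.182; s = √(24896.182/10) = 49.8961
CV = 49.8961 / 375.7273 = 0.13280 = 13.280%

13.3%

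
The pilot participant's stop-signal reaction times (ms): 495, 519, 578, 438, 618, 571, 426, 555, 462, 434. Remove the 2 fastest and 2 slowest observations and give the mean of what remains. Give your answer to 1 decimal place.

506.7 ms

Sorted: 426, 434, 438, 462, 495, 519, 555, 571, 578, 618
Drop lowest 2 (426, 434) and highest 2 (578, 618)
Remaining (n=6): Σ = 3040, mean = 3040/6 = 506.667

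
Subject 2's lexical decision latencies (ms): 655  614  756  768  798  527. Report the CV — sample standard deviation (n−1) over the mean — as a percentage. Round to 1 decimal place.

n = 6, Σ = 4118, M = 686.3333
Σ(x−M)² = 55593.333; s = √(55593.333/5) = 105.4451
CV = 105.4451 / 686.3333 = 0.15364 = 15.364%

15.4%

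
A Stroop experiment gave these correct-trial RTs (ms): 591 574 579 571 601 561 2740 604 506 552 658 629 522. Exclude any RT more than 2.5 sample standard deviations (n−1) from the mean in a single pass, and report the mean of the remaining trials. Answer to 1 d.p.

n = 13, ΣRT = 9688, M = 745.231
Σ(x−M)² = 4330410.31; s = √(4330410.31/12) = 600.723
Cutoffs: 745.231 ± 2.5·600.723 → [-756.6, 2247.0]
Outside: 2740 → excluded.
Retained (n=12): Σ = 6948, mean = 6948/12 = 579.000

579.0 ms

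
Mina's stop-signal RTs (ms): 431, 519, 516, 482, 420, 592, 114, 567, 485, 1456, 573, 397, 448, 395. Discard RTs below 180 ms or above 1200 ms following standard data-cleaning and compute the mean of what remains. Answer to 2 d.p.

Excluded: 114, 1456
Retained (n=12): Σ = 5825
Mean = 5825/12 = 485.4167

485.42 ms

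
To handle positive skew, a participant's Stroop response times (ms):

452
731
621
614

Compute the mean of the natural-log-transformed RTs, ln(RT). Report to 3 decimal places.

6.390

ln(RT): 6.1137, 6.5944, 6.4313, 6.4200
Σ ln(RT) = 25.5594
Mean = 25.5594/4 = 6.38986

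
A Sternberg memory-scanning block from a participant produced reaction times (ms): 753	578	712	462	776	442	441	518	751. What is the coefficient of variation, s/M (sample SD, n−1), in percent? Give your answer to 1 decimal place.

n = 9, Σ = 5433, M = 603.6667
Σ(x−M)² = 166106.000; s = √(166106.000/8) = 144.0946
CV = 144.0946 / 603.6667 = 0.23870 = 23.870%

23.9%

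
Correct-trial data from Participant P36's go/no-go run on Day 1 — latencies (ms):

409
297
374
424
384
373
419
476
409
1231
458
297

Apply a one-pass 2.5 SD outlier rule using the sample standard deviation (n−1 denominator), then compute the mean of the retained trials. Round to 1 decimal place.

392.7 ms

n = 12, ΣRT = 5551, M = 462.583
Σ(x−M)² = 676678.92; s = √(676678.92/11) = 248.025
Cutoffs: 462.583 ± 2.5·248.025 → [-157.5, 1082.6]
Outside: 1231 → excluded.
Retained (n=11): Σ = 4320, mean = 4320/11 = 392.727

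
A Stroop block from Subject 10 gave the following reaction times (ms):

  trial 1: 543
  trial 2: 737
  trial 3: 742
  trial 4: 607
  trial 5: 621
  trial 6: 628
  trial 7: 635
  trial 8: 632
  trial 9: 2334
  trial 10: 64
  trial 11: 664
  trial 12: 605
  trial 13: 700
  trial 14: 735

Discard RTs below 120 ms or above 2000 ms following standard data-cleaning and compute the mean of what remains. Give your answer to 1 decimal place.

Excluded: 64, 2334
Retained (n=12): Σ = 7849
Mean = 7849/12 = 654.0833

654.1 ms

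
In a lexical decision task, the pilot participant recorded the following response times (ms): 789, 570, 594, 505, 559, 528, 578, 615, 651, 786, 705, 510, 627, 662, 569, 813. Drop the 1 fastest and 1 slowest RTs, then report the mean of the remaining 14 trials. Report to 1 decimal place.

624.5 ms

Sorted: 505, 510, 528, 559, 569, 570, 578, 594, 615, 627, 651, 662, 705, 786, 789, 813
Drop lowest 1 (505) and highest 1 (813)
Remaining (n=14): Σ = 8743, mean = 8743/14 = 624.500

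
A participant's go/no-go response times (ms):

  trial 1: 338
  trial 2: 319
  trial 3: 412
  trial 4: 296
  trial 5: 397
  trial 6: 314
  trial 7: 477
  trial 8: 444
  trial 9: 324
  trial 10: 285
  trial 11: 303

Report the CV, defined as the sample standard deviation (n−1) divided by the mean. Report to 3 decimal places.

0.185

n = 11, Σ = 3909, M = 355.3636
Σ(x−M)² = 43128.545; s = √(43128.545/10) = 65.6723
CV = 65.6723 / 355.3636 = 0.18480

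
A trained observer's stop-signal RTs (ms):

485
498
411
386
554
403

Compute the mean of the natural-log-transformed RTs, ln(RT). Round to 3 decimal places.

ln(RT): 6.1841, 6.2106, 6.0186, 5.9558, 6.3172, 5.9989
Σ ln(RT) = 36.6853
Mean = 36.6853/6 = 6.11421

6.114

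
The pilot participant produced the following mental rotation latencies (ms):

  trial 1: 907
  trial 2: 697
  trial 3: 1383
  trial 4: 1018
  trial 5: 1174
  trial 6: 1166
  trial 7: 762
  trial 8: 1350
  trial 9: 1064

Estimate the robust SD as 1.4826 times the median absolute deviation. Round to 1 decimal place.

232.8 ms

Sorted: 697, 762, 907, 1018, 1064, 1166, 1174, 1350, 1383 → median = 1064
|x − 1064| sorted: 0, 46, 102, 110, 157, 286, 302, 319, 367 → MAD = 157
Robust SD ≈ 1.4826 × 157 = 232.768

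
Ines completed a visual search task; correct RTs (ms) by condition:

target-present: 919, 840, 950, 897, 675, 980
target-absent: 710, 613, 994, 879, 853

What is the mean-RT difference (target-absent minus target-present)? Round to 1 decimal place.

-67.0 ms

M(target-present) = 5261/6 = 876.833
M(target-absent) = 4049/5 = 809.800
Difference = 809.800 − 876.833 = -67.033 ms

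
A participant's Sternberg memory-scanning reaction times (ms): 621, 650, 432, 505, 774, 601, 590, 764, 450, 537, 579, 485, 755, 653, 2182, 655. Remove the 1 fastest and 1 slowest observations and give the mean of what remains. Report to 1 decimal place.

Sorted: 432, 450, 485, 505, 537, 579, 590, 601, 621, 650, 653, 655, 755, 764, 774, 2182
Drop lowest 1 (432) and highest 1 (2182)
Remaining (n=14): Σ = 8619, mean = 8619/14 = 615.643

615.6 ms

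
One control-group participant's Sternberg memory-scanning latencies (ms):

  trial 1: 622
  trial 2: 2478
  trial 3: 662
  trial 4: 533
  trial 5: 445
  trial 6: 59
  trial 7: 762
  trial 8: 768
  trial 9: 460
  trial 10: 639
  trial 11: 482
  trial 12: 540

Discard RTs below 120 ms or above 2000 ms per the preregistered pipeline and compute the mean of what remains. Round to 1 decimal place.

Excluded: 59, 2478
Retained (n=10): Σ = 5913
Mean = 5913/10 = 591.3000

591.3 ms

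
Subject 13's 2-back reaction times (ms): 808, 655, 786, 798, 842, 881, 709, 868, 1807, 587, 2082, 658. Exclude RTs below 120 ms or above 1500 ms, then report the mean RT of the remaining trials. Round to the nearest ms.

Excluded: 1807, 2082
Retained (n=10): Σ = 7592
Mean = 7592/10 = 759.2000

759 ms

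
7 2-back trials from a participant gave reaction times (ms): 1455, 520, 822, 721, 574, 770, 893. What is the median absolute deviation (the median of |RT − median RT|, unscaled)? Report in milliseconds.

123 ms

Sorted: 520, 574, 721, 770, 822, 893, 1455 → median = 770
|x − 770|: 685, 250, 52, 49, 196, 0, 123
Sorted deviations: 0, 49, 52, 123, 196, 250, 685 → MAD = 123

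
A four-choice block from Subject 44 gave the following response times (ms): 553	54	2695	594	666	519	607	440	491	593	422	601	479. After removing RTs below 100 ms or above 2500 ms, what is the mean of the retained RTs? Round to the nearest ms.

542 ms

Excluded: 54, 2695
Retained (n=11): Σ = 5965
Mean = 5965/11 = 542.2727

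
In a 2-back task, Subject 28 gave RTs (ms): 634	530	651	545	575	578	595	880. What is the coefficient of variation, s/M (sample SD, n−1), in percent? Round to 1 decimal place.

n = 8, Σ = 4988, M = 623.5000
Σ(x−M)² = 86798.000; s = √(86798.000/7) = 111.3540
CV = 111.3540 / 623.5000 = 0.17860 = 17.860%

17.9%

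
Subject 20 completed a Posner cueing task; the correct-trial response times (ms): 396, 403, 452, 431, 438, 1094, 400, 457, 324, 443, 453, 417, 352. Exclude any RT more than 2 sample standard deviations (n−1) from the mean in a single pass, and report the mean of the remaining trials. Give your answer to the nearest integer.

n = 13, ΣRT = 6060, M = 466.154
Σ(x−M)² = 446153.69; s = √(446153.69/12) = 192.820
Cutoffs: 466.154 ± 2·192.820 → [80.5, 851.8]
Outside: 1094 → excluded.
Retained (n=12): Σ = 4966, mean = 4966/12 = 413.833

414 ms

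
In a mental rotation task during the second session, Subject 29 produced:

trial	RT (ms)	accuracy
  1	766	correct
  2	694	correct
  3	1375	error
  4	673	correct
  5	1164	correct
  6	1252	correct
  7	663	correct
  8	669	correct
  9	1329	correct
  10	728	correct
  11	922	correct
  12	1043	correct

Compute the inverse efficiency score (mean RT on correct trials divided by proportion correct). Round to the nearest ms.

Correct trials (n=11): 766, 694, 673, 1164, 1252, 663, 669, 1329, 728, 922, 1043
Mean correct RT = 9903/11 = 900.2727 ms
Proportion correct = 11/12
IES = 900.2727 / (11/12) = 982.116 ms

982 ms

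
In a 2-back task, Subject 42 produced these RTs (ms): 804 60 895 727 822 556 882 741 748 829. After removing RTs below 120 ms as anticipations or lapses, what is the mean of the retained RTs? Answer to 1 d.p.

778.2 ms

Excluded: 60
Retained (n=9): Σ = 7004
Mean = 7004/9 = 778.2222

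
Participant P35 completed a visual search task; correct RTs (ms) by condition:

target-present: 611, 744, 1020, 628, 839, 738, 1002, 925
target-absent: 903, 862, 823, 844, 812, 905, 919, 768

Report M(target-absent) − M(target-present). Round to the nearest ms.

41 ms

M(target-present) = 6507/8 = 813.375
M(target-absent) = 6836/8 = 854.500
Difference = 854.500 − 813.375 = 41.125 ms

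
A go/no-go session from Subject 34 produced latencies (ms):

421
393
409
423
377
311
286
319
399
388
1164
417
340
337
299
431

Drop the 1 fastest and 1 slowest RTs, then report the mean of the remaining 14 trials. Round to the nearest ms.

376 ms

Sorted: 286, 299, 311, 319, 337, 340, 377, 388, 393, 399, 409, 417, 421, 423, 431, 1164
Drop lowest 1 (286) and highest 1 (1164)
Remaining (n=14): Σ = 5264, mean = 5264/14 = 376.000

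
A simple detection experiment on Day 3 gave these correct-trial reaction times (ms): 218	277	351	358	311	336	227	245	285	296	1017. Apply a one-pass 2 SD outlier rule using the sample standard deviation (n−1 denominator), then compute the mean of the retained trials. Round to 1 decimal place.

290.4 ms

n = 11, ΣRT = 3921, M = 356.455
Σ(x−M)² = 502260.73; s = √(502260.73/10) = 224.112
Cutoffs: 356.455 ± 2·224.112 → [-91.8, 804.7]
Outside: 1017 → excluded.
Retained (n=10): Σ = 2904, mean = 2904/10 = 290.400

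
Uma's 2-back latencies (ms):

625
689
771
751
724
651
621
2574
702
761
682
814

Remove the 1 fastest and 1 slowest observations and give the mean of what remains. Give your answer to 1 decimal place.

Sorted: 621, 625, 651, 682, 689, 702, 724, 751, 761, 771, 814, 2574
Drop lowest 1 (621) and highest 1 (2574)
Remaining (n=10): Σ = 7170, mean = 7170/10 = 717.000

717.0 ms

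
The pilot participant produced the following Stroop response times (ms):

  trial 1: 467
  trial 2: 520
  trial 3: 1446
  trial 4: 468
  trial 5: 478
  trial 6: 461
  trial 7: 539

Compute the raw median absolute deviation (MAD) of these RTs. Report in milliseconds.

17 ms

Sorted: 461, 467, 468, 478, 520, 539, 1446 → median = 478
|x − 478|: 11, 42, 968, 10, 0, 17, 61
Sorted deviations: 0, 10, 11, 17, 42, 61, 968 → MAD = 17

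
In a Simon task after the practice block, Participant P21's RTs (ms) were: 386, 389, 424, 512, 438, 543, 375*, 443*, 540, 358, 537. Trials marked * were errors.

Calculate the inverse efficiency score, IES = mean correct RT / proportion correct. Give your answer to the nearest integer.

Correct trials (n=9): 386, 389, 424, 512, 438, 543, 540, 358, 537
Mean correct RT = 4127/9 = 458.5556 ms
Proportion correct = 9/11
IES = 458.5556 / (9/11) = 560.457 ms

560 ms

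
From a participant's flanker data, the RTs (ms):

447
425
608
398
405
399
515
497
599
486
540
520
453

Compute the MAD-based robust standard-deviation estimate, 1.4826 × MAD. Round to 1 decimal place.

80.1 ms

Sorted: 398, 399, 405, 425, 447, 453, 486, 497, 515, 520, 540, 599, 608 → median = 486
|x − 486| sorted: 0, 11, 29, 33, 34, 39, 54, 61, 81, 87, 88, 113, 122 → MAD = 54
Robust SD ≈ 1.4826 × 54 = 80.060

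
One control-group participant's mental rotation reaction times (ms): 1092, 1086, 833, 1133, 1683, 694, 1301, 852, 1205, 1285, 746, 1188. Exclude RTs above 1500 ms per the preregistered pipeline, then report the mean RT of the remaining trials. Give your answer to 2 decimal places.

1037.73 ms

Excluded: 1683
Retained (n=11): Σ = 11415
Mean = 11415/11 = 1037.7273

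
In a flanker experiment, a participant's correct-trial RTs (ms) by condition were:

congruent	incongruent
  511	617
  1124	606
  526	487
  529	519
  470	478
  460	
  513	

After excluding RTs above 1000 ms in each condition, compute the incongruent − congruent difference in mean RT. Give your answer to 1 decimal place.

congruent: exclude 1124
M(congruent) = 3009/6 = 501.500
M(incongruent) = 2707/5 = 541.400
Difference = 541.400 − 501.500 = 39.900 ms

39.9 ms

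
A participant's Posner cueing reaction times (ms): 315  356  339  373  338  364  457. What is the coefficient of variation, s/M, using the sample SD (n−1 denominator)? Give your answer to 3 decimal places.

0.126

n = 7, Σ = 2542, M = 363.1429
Σ(x−M)² = 12490.857; s = √(12490.857/6) = 45.6269
CV = 45.6269 / 363.1429 = 0.12564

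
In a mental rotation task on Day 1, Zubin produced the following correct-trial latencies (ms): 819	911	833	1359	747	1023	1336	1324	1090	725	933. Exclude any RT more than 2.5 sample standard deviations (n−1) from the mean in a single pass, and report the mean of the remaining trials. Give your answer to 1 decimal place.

n = 11, ΣRT = 11100, M = 1009.091
Σ(x−M)² = 567166.91; s = √(567166.91/10) = 238.153
Cutoffs: 1009.091 ± 2.5·238.153 → [413.7, 1604.5]
No RTs fall outside the cutoffs; all 11 retained. Mean = 11100/11 = 1009.091

1009.1 ms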